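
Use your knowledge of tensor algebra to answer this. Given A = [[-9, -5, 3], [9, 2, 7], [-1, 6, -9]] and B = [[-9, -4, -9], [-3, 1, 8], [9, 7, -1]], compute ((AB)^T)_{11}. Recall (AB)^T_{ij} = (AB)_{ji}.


(AB)^T_{ij} = (AB)_{ji} = sum_k A_{jk} B_{ki}.
For i=1, j=1 we need (AB)_{11}:
A_{11} * B_{11} = -9 * -9 = 81
A_{12} * B_{21} = -5 * -3 = 15
A_{13} * B_{31} = 3 * 9 = 27
Sum = 81 + 15 + 27 = 123

123


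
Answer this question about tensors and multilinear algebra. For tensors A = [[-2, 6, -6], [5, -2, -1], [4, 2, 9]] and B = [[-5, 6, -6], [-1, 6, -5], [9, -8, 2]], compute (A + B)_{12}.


Tensor addition is component-wise: (A + B)_{ij} = A_{ij} + B_{ij}.
A_{12} = 6
B_{12} = 6
(A + B)_{12} = 6 + 6 = 12

12


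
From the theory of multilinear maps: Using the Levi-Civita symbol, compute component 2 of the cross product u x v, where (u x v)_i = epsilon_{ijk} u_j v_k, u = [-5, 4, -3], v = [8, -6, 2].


(u x v)_2 = sum_{j,k} epsilon_{2jk} u_j v_k. Only permutations of (1,2,3) contribute; the two non-zero terms are:
eps_{213} u_1 v_3 = -1 * -5 * 2 = 10
eps_{231} u_3 v_1 = 1 * -3 * 8 = -24
(u x v)_2 = -14

-14


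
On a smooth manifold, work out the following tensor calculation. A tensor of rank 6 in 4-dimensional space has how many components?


The number of components of a rank-r tensor in d dimensions is d^r.
Here d = 4 and r = 6.
4^6 = 4096

4096


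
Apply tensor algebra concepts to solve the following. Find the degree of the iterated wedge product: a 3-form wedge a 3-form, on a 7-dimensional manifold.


The degree of a wedge product is the sum of the degrees of the individual forms.
Degrees: 3, 3
Total degree = 3 + 3 = 6

6


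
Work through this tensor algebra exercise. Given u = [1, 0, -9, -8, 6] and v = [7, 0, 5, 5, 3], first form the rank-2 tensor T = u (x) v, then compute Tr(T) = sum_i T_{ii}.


The outer product gives T_{ij} = u_i v_j.
The trace (contraction) is Tr(T) = sum_i T_{ii} = sum_i u_i v_i.
Diagonal entries:
T_{11} = u_1 * v_1 = 1 * 7 = 7
T_{22} = u_2 * v_2 = 0 * 0 = 0
T_{33} = u_3 * v_3 = -9 * 5 = -45
T_{44} = u_4 * v_4 = -8 * 5 = -40
T_{55} = u_5 * v_5 = 6 * 3 = 18
Tr(T) = 7 + 0 + -45 + -40 + 18 = -60

-60


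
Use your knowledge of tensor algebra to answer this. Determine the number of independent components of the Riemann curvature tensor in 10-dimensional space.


The Riemann tensor in d dimensions has d^2(d^2 - 1)/12 independent components.
d = 10, so d^2 = 100
d^2 - 1 = 99
d^2(d^2 - 1) = 100 * 99 = 9900
Divide by 12: 9900 / 12 = 825

825


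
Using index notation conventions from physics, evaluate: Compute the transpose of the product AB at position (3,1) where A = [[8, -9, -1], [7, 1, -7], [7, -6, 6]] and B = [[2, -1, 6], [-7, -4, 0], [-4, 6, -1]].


(AB)^T_{ij} = (AB)_{ji} = sum_k A_{jk} B_{ki}.
For i=3, j=1 we need (AB)_{13}:
A_{11} * B_{13} = 8 * 6 = 48
A_{12} * B_{23} = -9 * 0 = 0
A_{13} * B_{33} = -1 * -1 = 1
Sum = 48 + 0 + 1 = 49

49


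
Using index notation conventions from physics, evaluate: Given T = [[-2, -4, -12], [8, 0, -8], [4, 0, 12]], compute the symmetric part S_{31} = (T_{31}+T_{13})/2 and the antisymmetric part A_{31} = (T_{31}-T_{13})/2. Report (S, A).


T_{31} = 4
T_{13} = -12
S_{31} = (4 + -12)/2 = -8/2 = -4
A_{31} = (4 - -12)/2 = 16/2 = 8
Check: S + A = -4 + 8 = 4 = T_{31}.

(-4, 8)


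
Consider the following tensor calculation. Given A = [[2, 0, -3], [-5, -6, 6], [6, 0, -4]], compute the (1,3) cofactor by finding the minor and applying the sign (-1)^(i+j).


To find cofactor C_{13}, delete row 1 and column 3.
The resulting 2x2 submatrix is: [[-5, -6], [6, 0]]
Minor M_{13} = -5*0 - -6*6
  = 0 - -36 = 36
Sign = (-1)^(1+3) = (-1)^4 = 1
Cofactor C_{13} = 1 * 36 = 36

36


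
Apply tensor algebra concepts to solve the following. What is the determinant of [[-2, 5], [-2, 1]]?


For a 2x2 matrix [[a, b], [c, d]], det = a*d - b*c.
a = -2, b = 5, c = -2, d = 1
a*d = -2 * 1 = -2
b*c = 5 * -2 = -10
det = -2 - -10 = 8

8


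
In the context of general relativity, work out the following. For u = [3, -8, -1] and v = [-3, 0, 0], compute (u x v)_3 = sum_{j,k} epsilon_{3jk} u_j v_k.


(u x v)_3 = sum_{j,k} epsilon_{3jk} u_j v_k. Only permutations of (1,2,3) contribute; the two non-zero terms are:
eps_{312} u_1 v_2 = 1 * 3 * 0 = 0
eps_{321} u_2 v_1 = -1 * -8 * -3 = -24
(u x v)_3 = -24

-24


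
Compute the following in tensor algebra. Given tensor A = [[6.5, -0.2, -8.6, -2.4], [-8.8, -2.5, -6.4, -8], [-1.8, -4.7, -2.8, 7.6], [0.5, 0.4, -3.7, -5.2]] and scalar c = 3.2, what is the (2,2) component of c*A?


Scalar multiplication: (cA)_{ij} = c * A_{ij}.
c = 3.2
A_{22} = -2.5
(cA)_{22} = 3.2 * -2.5 = -8

-8


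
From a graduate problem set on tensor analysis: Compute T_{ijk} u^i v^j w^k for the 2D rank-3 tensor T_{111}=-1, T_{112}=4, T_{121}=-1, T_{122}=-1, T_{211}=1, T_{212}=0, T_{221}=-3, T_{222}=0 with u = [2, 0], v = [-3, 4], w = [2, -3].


S = sum over i,j,k of T_{ijk} u_i v_j w_k. Expanding all 8 terms:
T_{111}*u_1*v_1*w_1 = -1*2*-3*2 = 12  (running total: 12)
T_{112}*u_1*v_1*w_2 = 4*2*-3*-3 = 72  (running total: 84)
T_{121}*u_1*v_2*w_1 = -1*2*4*2 = -16  (running total: 68)
T_{122}*u_1*v_2*w_2 = -1*2*4*-3 = 24  (running total: 92)
T_{211}*u_2*v_1*w_1 = 1*0*-3*2 = 0  (running total: 92)
T_{212}*u_2*v_1*w_2 = 0*0*-3*-3 = 0  (running total: 92)
T_{221}*u_2*v_2*w_1 = -3*0*4*2 = 0  (running total: 92)
T_{222}*u_2*v_2*w_2 = 0*0*4*-3 = 0  (running total: 92)
S = 92

92


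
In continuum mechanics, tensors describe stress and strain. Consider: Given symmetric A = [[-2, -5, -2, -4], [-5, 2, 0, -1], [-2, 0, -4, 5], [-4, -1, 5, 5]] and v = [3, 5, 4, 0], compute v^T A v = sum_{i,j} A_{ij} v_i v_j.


First compute Av:
(Av)_1 = -2*3 + -5*5 + -2*4 + -4*0 = -39
(Av)_2 = -5*3 + 2*5 + 0*4 + -1*0 = -5
(Av)_3 = -2*3 + 0*5 + -4*4 + 5*0 = -22
(Av)_4 = -4*3 + -1*5 + 5*4 + 5*0 = 3
Av = [-39, -5, -22, 3]
Then v^T (Av) = 3*-39 + 5*-5 + 4*-22 + 0*3
= -117 + -25 + -88 + 0 = -230

-230


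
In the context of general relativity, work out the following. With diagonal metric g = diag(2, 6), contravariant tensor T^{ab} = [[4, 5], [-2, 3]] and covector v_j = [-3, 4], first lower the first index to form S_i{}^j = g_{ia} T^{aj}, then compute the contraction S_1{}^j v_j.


Step 1: lower the first index. For a diagonal metric, g_{ia} T^{aj} = g_{ii} T^{ij} (no sum on i).
g_{11} = 2
S_1{}^1 = 2 * T^{11} = 2 * 4 = 8
S_1{}^2 = 2 * T^{12} = 2 * 5 = 10
Step 2: contract S_1{}^j with v_j.
S_1{}^1 * v_1 = 8 * -3 = -24
S_1{}^2 * v_2 = 10 * 4 = 40
Result = -24 + 40 = 16

16


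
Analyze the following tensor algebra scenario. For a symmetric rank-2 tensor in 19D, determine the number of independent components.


A symmetric rank-2 tensor in d dimensions has d(d+1)/2 independent components.
d = 19
d(d+1)/2 = 19 * 20 / 2 = 380 / 2 = 190

190


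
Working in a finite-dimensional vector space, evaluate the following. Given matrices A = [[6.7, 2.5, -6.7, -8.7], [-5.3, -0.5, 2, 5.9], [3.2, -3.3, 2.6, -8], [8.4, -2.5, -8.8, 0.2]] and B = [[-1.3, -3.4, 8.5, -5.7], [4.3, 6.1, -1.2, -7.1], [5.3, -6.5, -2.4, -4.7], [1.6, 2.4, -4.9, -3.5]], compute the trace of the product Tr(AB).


Tr(AB) = sum_i (AB)_{ii} where (AB)_{ii} = sum_k A_{ik} B_{ki}.
(AB)_{11} = 6.7*-1.3 + 2.5*4.3 + -6.7*5.3 + -8.7*1.6 = -47.39
(AB)_{22} = -5.3*-3.4 + -0.5*6.1 + 2*-6.5 + 5.9*2.4 = 16.13
(AB)_{33} = 3.2*8.5 + -3.3*-1.2 + 2.6*-2.4 + -8*-4.9 = 64.12
(AB)_{44} = 8.4*-5.7 + -2.5*-7.1 + -8.8*-4.7 + 0.2*-3.5 = 10.53
Tr(AB) = -47.39 + 16.13 + 64.12 + 10.53 = 43.39

43.39


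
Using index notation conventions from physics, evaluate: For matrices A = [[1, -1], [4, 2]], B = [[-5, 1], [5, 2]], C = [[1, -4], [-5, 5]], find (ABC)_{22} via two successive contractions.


(ABC)_{22} = sum_m (AB)_{2m} C_{m2}. First compute row 2 of AB.
(AB)_{21} = 4*-5 + 2*5 = -10
(AB)_{22} = 4*1 + 2*2 = 8
Now contract with column 2 of C:
(AB)_{21} * C_{12} = -10 * -4 = 40
(AB)_{22} * C_{22} = 8 * 5 = 40
(ABC)_{22} = 40 + 40 = 80

80


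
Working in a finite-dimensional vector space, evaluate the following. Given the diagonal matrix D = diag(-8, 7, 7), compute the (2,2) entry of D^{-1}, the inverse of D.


For a diagonal matrix, the inverse has entries (D^{-1})_{ii} = 1/d_{ii}.
The diagonal entries are: d_{11} = -8, d_{22} = 7, d_{33} = 7
We need (D^{-1})_{22} = 1/d_{22} = 1/7 = 1/7

1/7


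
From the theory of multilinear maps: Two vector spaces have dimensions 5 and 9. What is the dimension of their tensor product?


The dimension of a tensor product is the product of dimensions.
dim(V) = 5, dim(W) = 9
dim(V (x) W) = 5 * 9 = 45

45


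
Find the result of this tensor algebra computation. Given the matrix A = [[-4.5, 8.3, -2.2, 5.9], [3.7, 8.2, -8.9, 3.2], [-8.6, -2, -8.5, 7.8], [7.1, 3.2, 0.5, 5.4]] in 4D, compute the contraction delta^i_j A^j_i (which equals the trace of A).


The contraction (trace) of a rank-2 tensor is the sum of its diagonal elements.
Diagonal entries: A[1,1] = -4.5, A[2,2] = 8.2, A[3,3] = -8.5, A[4,4] = 5.4
Tr(A) = -4.5 + 8.2 + -8.5 + 5.4 = 0.6

0.6


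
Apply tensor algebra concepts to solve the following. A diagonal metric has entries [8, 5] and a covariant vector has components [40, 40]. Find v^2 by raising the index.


To raise an index with a diagonal metric: v^i = v_i / g_{ii}.
For index 2: v_2 = 40, g_{22} = 5
v^2 = 40 / 5 = 8

8


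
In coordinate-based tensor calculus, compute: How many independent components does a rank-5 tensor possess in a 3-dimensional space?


The number of components of a rank-r tensor in d dimensions is d^r.
Here d = 3 and r = 5.
3^5 = 243

243


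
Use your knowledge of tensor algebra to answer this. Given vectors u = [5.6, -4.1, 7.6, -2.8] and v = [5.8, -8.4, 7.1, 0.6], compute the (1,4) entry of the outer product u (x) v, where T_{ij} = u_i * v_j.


The outer product entry T_{ij} = u_i * v_j.
We need i=1, j=4.
u_1 = 5.6, v_4 = 0.6
T_{1,4} = 5.6 * 0.6 = 3.36

3.36


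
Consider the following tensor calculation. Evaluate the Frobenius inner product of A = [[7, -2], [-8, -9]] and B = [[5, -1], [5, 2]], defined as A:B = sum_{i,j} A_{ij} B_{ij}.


A:B = sum over all i,j of A_{ij} * B_{ij}.
Row 1: 7*5=35, -2*-1=2 => row sum = 37
Row 2: -8*5=-40, -9*2=-18 => row sum = -58
Total = 37 + -58 = -21

-21


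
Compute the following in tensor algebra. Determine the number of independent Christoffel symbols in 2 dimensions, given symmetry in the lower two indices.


Christoffel symbols Gamma^k_{ij} are symmetric in i,j, so there are d * d(d+1)/2 independent symbols.
d = 2
d(d+1)/2 = 2 * 3 / 2 = 3
Total = 2 * 3 = 6

6


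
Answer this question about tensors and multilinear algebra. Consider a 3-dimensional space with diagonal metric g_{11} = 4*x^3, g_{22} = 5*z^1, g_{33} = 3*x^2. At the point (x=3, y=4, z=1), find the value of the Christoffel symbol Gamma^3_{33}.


For a diagonal metric, Gamma^k_{ij} = (1/2) g^{kk} (dg_{ik}/dx_j + dg_{jk}/dx_i - dg_{ij}/dx_k).
The metric is diagonal, so g_{ab} = 0 for a != b.
At the given point: g_{11} = 108, g_{22} = 5, g_{33} = 27
g^{33} = 1/27
dg_{33}/dx_3 = dg_{33}/dx_3 = 0
dg_{33}/dx_3 = dg_{33}/dx_3 = 0
dg_{33}/dx_3 = dg_{33}/dx_3 = 0
Numerator = 0 + 0 - 0 = 0
Gamma^3_{33} = 0 / (2 * 27) = 0

0


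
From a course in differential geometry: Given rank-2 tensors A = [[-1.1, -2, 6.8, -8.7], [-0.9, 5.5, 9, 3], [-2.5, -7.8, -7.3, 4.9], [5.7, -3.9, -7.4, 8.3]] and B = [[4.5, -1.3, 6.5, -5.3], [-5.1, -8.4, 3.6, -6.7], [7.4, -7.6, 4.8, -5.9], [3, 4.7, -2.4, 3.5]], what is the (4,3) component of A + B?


Tensor addition is component-wise: (A + B)_{ij} = A_{ij} + B_{ij}.
A_{43} = -7.4
B_{43} = -2.4
(A + B)_{43} = -7.4 + -2.4 = -9.8

-9.8


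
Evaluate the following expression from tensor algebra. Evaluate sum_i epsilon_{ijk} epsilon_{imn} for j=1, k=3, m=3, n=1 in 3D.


Using the identity: epsilon_{ijk} epsilon_{imn} = delta_{jm} delta_{kn} - delta_{jn} delta_{km}.
delta_{13} = 0
delta_{31} = 0
delta_{11} = 1
delta_{33} = 1
Result = 0 * 0 - 1 * 1 = 0 - 1 = -1

-1


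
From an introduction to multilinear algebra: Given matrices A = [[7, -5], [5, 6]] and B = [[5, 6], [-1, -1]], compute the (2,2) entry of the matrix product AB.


(AB)_{ij} = sum_k A_{ik} B_{kj}.
For i=2, j=2:
A_{21} * B_{12} = 5 * 6 = 30
A_{22} * B_{22} = 6 * -1 = -6
Sum = 30 + -6 = 24

24


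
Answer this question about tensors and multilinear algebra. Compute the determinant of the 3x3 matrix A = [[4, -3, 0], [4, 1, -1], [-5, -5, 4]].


Expanding along the first row, det(A) = a11*M_11 - a12*M_12 + a13*M_13, where M_1j is the (1,j) minor.
Minor M_11 = 1*4 - -1*-5 = -1
Minor M_12 = 4*4 - -1*-5 = 11
Minor M_13 = 4*-5 - 1*-5 = -15
det = 4*(-1) - -3*(11) + 0*(-15)
    = -4 - -33 + 0
    = 29

29


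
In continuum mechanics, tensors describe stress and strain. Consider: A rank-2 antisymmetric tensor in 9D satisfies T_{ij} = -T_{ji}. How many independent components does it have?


An antisymmetric rank-2 tensor satisfies A_{ij} = -A_{ji}, so diagonal entries are zero.
The independent components are the upper-triangular entries: C(n, 2) = n(n-1)/2.
n = 9
C(9, 2) = 9 * 8 / 2 = 72 / 2 = 36

36


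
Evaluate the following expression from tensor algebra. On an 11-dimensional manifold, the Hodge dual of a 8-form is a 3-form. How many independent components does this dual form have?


The Hodge dual of a p-form on an n-dimensional manifold is an (n-p)-form.
n = 11, p = 8, so dual degree = 11 - 8 = 3
The number of components is C(n, n-p) = C(11, 3) = 165

165


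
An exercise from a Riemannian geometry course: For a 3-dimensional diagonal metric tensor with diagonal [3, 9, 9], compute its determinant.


For a diagonal metric, the determinant is the product of diagonal entries.
Diagonal entries: 3, 9, 9
det(g) = 3 * 9 * 9 = 243

243


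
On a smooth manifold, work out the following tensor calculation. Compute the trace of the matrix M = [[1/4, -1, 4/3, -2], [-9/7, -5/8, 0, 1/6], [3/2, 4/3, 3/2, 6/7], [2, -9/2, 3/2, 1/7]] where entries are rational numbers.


The trace is the sum of diagonal entries.
Diagonal: M[1,1] = 1/4, M[2,2] = -5/8, M[3,3] = 3/2, M[4,4] = 1/7
Tr(M) = 1/4 + -5/8 + 3/2 + 1/7
Computing step by step:
After adding M[1,1]: 1/4
After adding M[2,2]: -3/8
After adding M[3,3]: 9/8
After adding M[4,4]: 71/56
Tr(M) = 71/56

71/56


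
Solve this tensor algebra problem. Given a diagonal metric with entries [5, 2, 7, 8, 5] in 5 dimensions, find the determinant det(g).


For a diagonal metric, the determinant is the product of diagonal entries.
Diagonal entries: 5, 2, 7, 8, 5
det(g) = 5 * 2 * 7 * 8 * 5 = 2800

2800


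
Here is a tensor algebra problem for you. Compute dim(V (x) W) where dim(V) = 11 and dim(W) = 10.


The dimension of a tensor product is the product of dimensions.
dim(V) = 11, dim(W) = 10
dim(V (x) W) = 11 * 10 = 110

110


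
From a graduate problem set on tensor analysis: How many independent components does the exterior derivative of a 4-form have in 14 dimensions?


The exterior derivative of a p-form is a (p+1)-form.
Its number of independent components is C(n, p+1).
n = 14, p+1 = 5
C(14, 5) = 2002

2002


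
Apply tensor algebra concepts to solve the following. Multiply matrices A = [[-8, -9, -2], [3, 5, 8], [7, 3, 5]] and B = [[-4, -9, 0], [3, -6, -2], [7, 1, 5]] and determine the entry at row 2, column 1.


(AB)_{ij} = sum_k A_{ik} B_{kj}.
For i=2, j=1:
A_{21} * B_{11} = 3 * -4 = -12
A_{22} * B_{21} = 5 * 3 = 15
A_{23} * B_{31} = 8 * 7 = 56
Sum = -12 + 15 + 56 = 59

59


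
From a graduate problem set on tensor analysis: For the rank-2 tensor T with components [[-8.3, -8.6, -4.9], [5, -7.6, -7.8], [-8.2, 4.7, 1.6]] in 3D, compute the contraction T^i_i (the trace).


The contraction (trace) of a rank-2 tensor is the sum of its diagonal elements.
Diagonal entries: A[1,1] = -8.3, A[2,2] = -7.6, A[3,3] = 1.6
Tr(A) = -8.3 + -7.6 + 1.6 = -14.3

-14.3


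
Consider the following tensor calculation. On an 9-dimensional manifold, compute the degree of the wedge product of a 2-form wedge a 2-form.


The degree of a wedge product is the sum of the degrees of the individual forms.
Degrees: 2, 2
Total degree = 2 + 2 = 4

4


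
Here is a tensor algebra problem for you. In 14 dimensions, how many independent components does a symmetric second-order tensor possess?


A symmetric rank-2 tensor in d dimensions has d(d+1)/2 independent components.
d = 14
d(d+1)/2 = 14 * 15 / 2 = 210 / 2 = 105

105


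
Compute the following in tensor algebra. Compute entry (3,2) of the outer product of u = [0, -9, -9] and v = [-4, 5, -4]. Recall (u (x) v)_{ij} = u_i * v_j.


The outer product entry T_{ij} = u_i * v_j.
We need i=3, j=2.
u_3 = -9, v_2 = 5
T_{3,2} = -9 * 5 = -45

-45


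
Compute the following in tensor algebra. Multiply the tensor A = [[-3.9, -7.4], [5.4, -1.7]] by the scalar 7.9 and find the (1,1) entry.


Scalar multiplication: (cA)_{ij} = c * A_{ij}.
c = 7.9
A_{11} = -3.9
(cA)_{11} = 7.9 * -3.9 = -30.81

-30.81


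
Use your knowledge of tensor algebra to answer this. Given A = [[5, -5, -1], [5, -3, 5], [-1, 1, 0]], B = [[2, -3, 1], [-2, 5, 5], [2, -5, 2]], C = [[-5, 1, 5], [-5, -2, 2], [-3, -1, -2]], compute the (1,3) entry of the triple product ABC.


(ABC)_{13} = sum_m (AB)_{1m} C_{m3}. First compute row 1 of AB.
(AB)_{11} = 5*2 + -5*-2 + -1*2 = 18
(AB)_{12} = 5*-3 + -5*5 + -1*-5 = -35
(AB)_{13} = 5*1 + -5*5 + -1*2 = -22
Now contract with column 3 of C:
(AB)_{11} * C_{13} = 18 * 5 = 90
(AB)_{12} * C_{23} = -35 * 2 = -70
(AB)_{13} * C_{33} = -22 * -2 = 44
(ABC)_{13} = 90 + -70 + 44 = 64

64


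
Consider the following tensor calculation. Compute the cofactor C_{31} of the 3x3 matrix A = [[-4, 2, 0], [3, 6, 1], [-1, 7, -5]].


To find cofactor C_{31}, delete row 3 and column 1.
The resulting 2x2 submatrix is: [[2, 0], [6, 1]]
Minor M_{31} = 2*1 - 0*6
  = 2 - 0 = 2
Sign = (-1)^(3+1) = (-1)^4 = 1
Cofactor C_{31} = 1 * 2 = 2

2


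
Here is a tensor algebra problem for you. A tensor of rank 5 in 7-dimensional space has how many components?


The number of components of a rank-r tensor in d dimensions is d^r.
Here d = 7 and r = 5.
7^5 = 16807

16807


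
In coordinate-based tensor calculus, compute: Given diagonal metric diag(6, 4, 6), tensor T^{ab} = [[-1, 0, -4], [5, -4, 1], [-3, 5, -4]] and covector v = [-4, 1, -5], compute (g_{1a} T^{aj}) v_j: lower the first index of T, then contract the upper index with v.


Step 1: lower the first index. For a diagonal metric, g_{ia} T^{aj} = g_{ii} T^{ij} (no sum on i).
g_{11} = 6
S_1{}^1 = 6 * T^{11} = 6 * -1 = -6
S_1{}^2 = 6 * T^{12} = 6 * 0 = 0
S_1{}^3 = 6 * T^{13} = 6 * -4 = -24
Step 2: contract S_1{}^j with v_j.
S_1{}^1 * v_1 = -6 * -4 = 24
S_1{}^2 * v_2 = 0 * 1 = 0
S_1{}^3 * v_3 = -24 * -5 = 120
Result = 24 + 0 + 120 = 144

144


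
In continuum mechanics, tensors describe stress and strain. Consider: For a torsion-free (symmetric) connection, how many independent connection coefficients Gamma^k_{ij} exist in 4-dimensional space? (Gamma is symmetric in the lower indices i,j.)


Christoffel symbols Gamma^k_{ij} are symmetric in i,j, so there are d * d(d+1)/2 independent symbols.
d = 4
d(d+1)/2 = 4 * 5 / 2 = 10
Total = 4 * 10 = 40

40


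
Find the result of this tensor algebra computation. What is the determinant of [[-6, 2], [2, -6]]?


For a 2x2 matrix [[a, b], [c, d]], det = a*d - b*c.
a = -6, b = 2, c = 2, d = -6
a*d = -6 * -6 = 36
b*c = 2 * 2 = 4
det = 36 - 4 = 32

32


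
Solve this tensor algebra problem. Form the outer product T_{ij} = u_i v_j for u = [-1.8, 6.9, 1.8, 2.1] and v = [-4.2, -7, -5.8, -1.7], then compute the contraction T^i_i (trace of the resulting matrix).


The outer product gives T_{ij} = u_i v_j.
The trace (contraction) is Tr(T) = sum_i T_{ii} = sum_i u_i v_i.
Diagonal entries:
T_{11} = u_1 * v_1 = -1.8 * -4.2 = 7.56
T_{22} = u_2 * v_2 = 6.9 * -7 = -48.3
T_{33} = u_3 * v_3 = 1.8 * -5.8 = -10.44
T_{44} = u_4 * v_4 = 2.1 * -1.7 = -3.57
Tr(T) = 7.56 + -48.3 + -10.44 + -3.57 = -54.75

-54.75


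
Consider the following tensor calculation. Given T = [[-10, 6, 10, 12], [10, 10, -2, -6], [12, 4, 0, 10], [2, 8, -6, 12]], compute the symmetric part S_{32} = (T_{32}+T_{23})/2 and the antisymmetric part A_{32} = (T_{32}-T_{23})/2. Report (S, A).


T_{32} = 4
T_{23} = -2
S_{32} = (4 + -2)/2 = 2/2 = 1
A_{32} = (4 - -2)/2 = 6/2 = 3
Check: S + A = 1 + 3 = 4 = T_{32}.

(1, 3)


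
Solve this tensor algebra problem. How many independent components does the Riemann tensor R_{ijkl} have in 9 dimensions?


The Riemann tensor in d dimensions has d^2(d^2 - 1)/12 independent components.
d = 9, so d^2 = 81
d^2 - 1 = 80
d^2(d^2 - 1) = 81 * 80 = 6480
Divide by 12: 6480 / 12 = 540

540


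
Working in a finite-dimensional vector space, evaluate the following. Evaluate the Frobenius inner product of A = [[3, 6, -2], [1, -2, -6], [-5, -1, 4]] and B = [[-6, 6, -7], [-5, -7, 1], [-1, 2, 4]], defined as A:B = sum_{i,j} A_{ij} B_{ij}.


A:B = sum over all i,j of A_{ij} * B_{ij}.
Row 1: 3*-6=-18, 6*6=36, -2*-7=14 => row sum = 32
Row 2: 1*-5=-5, -2*-7=14, -6*1=-6 => row sum = 3
Row 3: -5*-1=5, -1*2=-2, 4*4=16 => row sum = 19
Total = 32 + 3 + 19 = 54

54


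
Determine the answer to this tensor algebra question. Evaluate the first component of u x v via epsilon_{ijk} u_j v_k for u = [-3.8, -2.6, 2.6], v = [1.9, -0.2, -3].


(u x v)_1 = sum_{j,k} epsilon_{1jk} u_j v_k. Only permutations of (1,2,3) contribute; the two non-zero terms are:
eps_{123} u_2 v_3 = 1 * -2.6 * -3 = 7.8
eps_{132} u_3 v_2 = -1 * 2.6 * -0.2 = 0.52
(u x v)_1 = 8.32

8.32


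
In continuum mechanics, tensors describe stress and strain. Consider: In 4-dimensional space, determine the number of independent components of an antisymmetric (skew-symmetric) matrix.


An antisymmetric rank-2 tensor satisfies A_{ij} = -A_{ji}, so diagonal entries are zero.
The independent components are the upper-triangular entries: C(n, 2) = n(n-1)/2.
n = 4
C(4, 2) = 4 * 3 / 2 = 12 / 2 = 6

6


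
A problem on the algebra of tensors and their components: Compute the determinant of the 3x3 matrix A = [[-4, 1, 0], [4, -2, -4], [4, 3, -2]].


Expanding along the first row, det(A) = a11*M_11 - a12*M_12 + a13*M_13, where M_1j is the (1,j) minor.
Minor M_11 = -2*-2 - -4*3 = 16
Minor M_12 = 4*-2 - -4*4 = 8
Minor M_13 = 4*3 - -2*4 = 20
det = -4*(16) - 1*(8) + 0*(20)
    = -64 - 8 + 0
    = -72

-72


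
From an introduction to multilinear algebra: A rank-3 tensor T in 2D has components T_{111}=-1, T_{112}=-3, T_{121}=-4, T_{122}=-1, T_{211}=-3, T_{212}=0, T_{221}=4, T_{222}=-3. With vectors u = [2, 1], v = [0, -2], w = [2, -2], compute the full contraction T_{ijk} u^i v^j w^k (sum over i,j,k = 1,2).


S = sum over i,j,k of T_{ijk} u_i v_j w_k. Expanding all 8 terms:
T_{111}*u_1*v_1*w_1 = -1*2*0*2 = 0  (running total: 0)
T_{112}*u_1*v_1*w_2 = -3*2*0*-2 = 0  (running total: 0)
T_{121}*u_1*v_2*w_1 = -4*2*-2*2 = 32  (running total: 32)
T_{122}*u_1*v_2*w_2 = -1*2*-2*-2 = -8  (running total: 24)
T_{211}*u_2*v_1*w_1 = -3*1*0*2 = 0  (running total: 24)
T_{212}*u_2*v_1*w_2 = 0*1*0*-2 = 0  (running total: 24)
T_{221}*u_2*v_2*w_1 = 4*1*-2*2 = -16  (running total: 8)
T_{222}*u_2*v_2*w_2 = -3*1*-2*-2 = -12  (running total: -4)
S = -4

-4


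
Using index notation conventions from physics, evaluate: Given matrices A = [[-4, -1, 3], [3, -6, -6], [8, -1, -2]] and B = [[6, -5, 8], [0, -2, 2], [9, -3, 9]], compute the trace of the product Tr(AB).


Tr(AB) = sum_i (AB)_{ii} where (AB)_{ii} = sum_k A_{ik} B_{ki}.
(AB)_{11} = -4*6 + -1*0 + 3*9 = 3
(AB)_{22} = 3*-5 + -6*-2 + -6*-3 = 15
(AB)_{33} = 8*8 + -1*2 + -2*9 = 44
Tr(AB) = 3 + 15 + 44 = 62

62


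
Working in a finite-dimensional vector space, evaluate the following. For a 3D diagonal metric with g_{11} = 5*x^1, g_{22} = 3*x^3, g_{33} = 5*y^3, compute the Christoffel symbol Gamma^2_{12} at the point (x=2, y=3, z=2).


For a diagonal metric, Gamma^k_{ij} = (1/2) g^{kk} (dg_{ik}/dx_j + dg_{jk}/dx_i - dg_{ij}/dx_k).
The metric is diagonal, so g_{ab} = 0 for a != b.
At the given point: g_{11} = 10, g_{22} = 24, g_{33} = 135
g^{22} = 1/24
dg_{12}/dx_2 = 0 (off-diagonal)
dg_{22}/dx_1 = dg_{22}/dx_1 = 36
dg_{12}/dx_2 = 0 (off-diagonal)
Numerator = 0 + 36 - 0 = 36
Gamma^2_{12} = 36 / (2 * 24) = 3/4

3/4


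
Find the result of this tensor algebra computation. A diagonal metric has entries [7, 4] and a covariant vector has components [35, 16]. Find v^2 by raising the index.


To raise an index with a diagonal metric: v^i = v_i / g_{ii}.
For index 2: v_2 = 16, g_{22} = 4
v^2 = 16 / 4 = 4

4


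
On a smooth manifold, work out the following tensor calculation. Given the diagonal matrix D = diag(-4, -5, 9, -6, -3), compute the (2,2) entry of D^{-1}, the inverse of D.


For a diagonal matrix, the inverse has entries (D^{-1})_{ii} = 1/d_{ii}.
The diagonal entries are: d_{11} = -4, d_{22} = -5, d_{33} = 9, d_{44} = -6, d_{55} = -3
We need (D^{-1})_{22} = 1/d_{22} = 1/-5 = -1/5

-1/5


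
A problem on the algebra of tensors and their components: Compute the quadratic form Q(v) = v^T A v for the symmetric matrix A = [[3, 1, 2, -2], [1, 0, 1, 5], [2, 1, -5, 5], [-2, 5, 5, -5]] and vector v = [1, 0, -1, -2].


First compute Av:
(Av)_1 = 3*1 + 1*0 + 2*-1 + -2*-2 = 5
(Av)_2 = 1*1 + 0*0 + 1*-1 + 5*-2 = -10
(Av)_3 = 2*1 + 1*0 + -5*-1 + 5*-2 = -3
(Av)_4 = -2*1 + 5*0 + 5*-1 + -5*-2 = 3
Av = [5, -10, -3, 3]
Then v^T (Av) = 1*5 + 0*-10 + -1*-3 + -2*3
= 5 + 0 + 3 + -6 = 2

2


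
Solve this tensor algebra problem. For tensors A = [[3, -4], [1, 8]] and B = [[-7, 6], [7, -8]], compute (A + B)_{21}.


Tensor addition is component-wise: (A + B)_{ij} = A_{ij} + B_{ij}.
A_{21} = 1
B_{21} = 7
(A + B)_{21} = 1 + 7 = 8

8


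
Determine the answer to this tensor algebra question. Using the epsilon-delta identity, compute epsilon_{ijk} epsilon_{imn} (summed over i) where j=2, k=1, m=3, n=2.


Using the identity: epsilon_{ijk} epsilon_{imn} = delta_{jm} delta_{kn} - delta_{jn} delta_{km}.
delta_{23} = 0
delta_{12} = 0
delta_{22} = 1
delta_{13} = 0
Result = 0 * 0 - 1 * 0 = 0 - 0 = 0

0


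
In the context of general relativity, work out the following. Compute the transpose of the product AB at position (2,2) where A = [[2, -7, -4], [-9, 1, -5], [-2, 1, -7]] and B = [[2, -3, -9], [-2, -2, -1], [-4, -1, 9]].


(AB)^T_{ij} = (AB)_{ji} = sum_k A_{jk} B_{ki}.
For i=2, j=2 we need (AB)_{22}:
A_{21} * B_{12} = -9 * -3 = 27
A_{22} * B_{22} = 1 * -2 = -2
A_{23} * B_{32} = -5 * -1 = 5
Sum = 27 + -2 + 5 = 30

30


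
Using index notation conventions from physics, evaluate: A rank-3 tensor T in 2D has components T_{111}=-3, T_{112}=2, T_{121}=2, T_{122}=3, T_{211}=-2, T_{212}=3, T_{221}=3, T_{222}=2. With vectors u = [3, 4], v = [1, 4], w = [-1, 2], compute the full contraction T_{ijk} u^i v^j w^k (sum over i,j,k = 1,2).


S = sum over i,j,k of T_{ijk} u_i v_j w_k. Expanding all 8 terms:
T_{111}*u_1*v_1*w_1 = -3*3*1*-1 = 9  (running total: 9)
T_{112}*u_1*v_1*w_2 = 2*3*1*2 = 12  (running total: 21)
T_{121}*u_1*v_2*w_1 = 2*3*4*-1 = -24  (running total: -3)
T_{122}*u_1*v_2*w_2 = 3*3*4*2 = 72  (running total: 69)
T_{211}*u_2*v_1*w_1 = -2*4*1*-1 = 8  (running total: 77)
T_{212}*u_2*v_1*w_2 = 3*4*1*2 = 24  (running total: 101)
T_{221}*u_2*v_2*w_1 = 3*4*4*-1 = -48  (running total: 53)
T_{222}*u_2*v_2*w_2 = 2*4*4*2 = 64  (running total: 117)
S = 117

117


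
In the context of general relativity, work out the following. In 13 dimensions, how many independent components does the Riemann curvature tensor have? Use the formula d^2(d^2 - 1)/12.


The Riemann tensor in d dimensions has d^2(d^2 - 1)/12 independent components.
d = 13, so d^2 = 169
d^2 - 1 = 168
d^2(d^2 - 1) = 169 * 168 = 28392
Divide by 12: 28392 / 12 = 2366

2366


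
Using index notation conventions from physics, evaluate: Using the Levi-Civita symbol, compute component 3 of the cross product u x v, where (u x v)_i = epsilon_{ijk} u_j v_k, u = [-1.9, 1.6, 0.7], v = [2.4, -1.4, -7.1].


(u x v)_3 = sum_{j,k} epsilon_{3jk} u_j v_k. Only permutations of (1,2,3) contribute; the two non-zero terms are:
eps_{312} u_1 v_2 = 1 * -1.9 * -1.4 = 2.66
eps_{321} u_2 v_1 = -1 * 1.6 * 2.4 = -3.84
(u x v)_3 = -1.18

-1.18


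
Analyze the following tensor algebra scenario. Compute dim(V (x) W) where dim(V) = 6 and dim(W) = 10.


The dimension of a tensor product is the product of dimensions.
dim(V) = 6, dim(W) = 10
dim(V (x) W) = 6 * 10 = 60

60


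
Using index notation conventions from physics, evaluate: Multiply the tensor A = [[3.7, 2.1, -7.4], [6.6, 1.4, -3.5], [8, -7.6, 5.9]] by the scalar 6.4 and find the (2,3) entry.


Scalar multiplication: (cA)_{ij} = c * A_{ij}.
c = 6.4
A_{23} = -3.5
(cA)_{23} = 6.4 * -3.5 = -22.4

-22.4


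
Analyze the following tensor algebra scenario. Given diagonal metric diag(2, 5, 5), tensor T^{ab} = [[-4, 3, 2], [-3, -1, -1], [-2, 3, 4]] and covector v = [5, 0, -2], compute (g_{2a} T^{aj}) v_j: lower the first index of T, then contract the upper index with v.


Step 1: lower the first index. For a diagonal metric, g_{ia} T^{aj} = g_{ii} T^{ij} (no sum on i).
g_{22} = 5
S_2{}^1 = 5 * T^{21} = 5 * -3 = -15
S_2{}^2 = 5 * T^{22} = 5 * -1 = -5
S_2{}^3 = 5 * T^{23} = 5 * -1 = -5
Step 2: contract S_2{}^j with v_j.
S_2{}^1 * v_1 = -15 * 5 = -75
S_2{}^2 * v_2 = -5 * 0 = 0
S_2{}^3 * v_3 = -5 * -2 = 10
Result = -75 + 0 + 10 = -65

-65


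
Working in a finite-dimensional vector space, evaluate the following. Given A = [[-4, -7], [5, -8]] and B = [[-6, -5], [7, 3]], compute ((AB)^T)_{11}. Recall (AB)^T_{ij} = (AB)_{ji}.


(AB)^T_{ij} = (AB)_{ji} = sum_k A_{jk} B_{ki}.
For i=1, j=1 we need (AB)_{11}:
A_{11} * B_{11} = -4 * -6 = 24
A_{12} * B_{21} = -7 * 7 = -49
Sum = 24 + -49 = -25

-25


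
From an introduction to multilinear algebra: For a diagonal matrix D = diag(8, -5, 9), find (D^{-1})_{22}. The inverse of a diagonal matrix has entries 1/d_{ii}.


For a diagonal matrix, the inverse has entries (D^{-1})_{ii} = 1/d_{ii}.
The diagonal entries are: d_{11} = 8, d_{22} = -5, d_{33} = 9
We need (D^{-1})_{22} = 1/d_{22} = 1/-5 = -1/5

-1/5


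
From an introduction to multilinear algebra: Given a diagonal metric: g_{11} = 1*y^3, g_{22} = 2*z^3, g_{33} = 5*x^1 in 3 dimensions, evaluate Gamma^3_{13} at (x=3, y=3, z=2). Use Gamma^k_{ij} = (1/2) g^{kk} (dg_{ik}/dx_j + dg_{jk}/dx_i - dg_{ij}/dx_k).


For a diagonal metric, Gamma^k_{ij} = (1/2) g^{kk} (dg_{ik}/dx_j + dg_{jk}/dx_i - dg_{ij}/dx_k).
The metric is diagonal, so g_{ab} = 0 for a != b.
At the given point: g_{11} = 27, g_{22} = 16, g_{33} = 15
g^{33} = 1/15
dg_{13}/dx_3 = 0 (off-diagonal)
dg_{33}/dx_1 = dg_{33}/dx_1 = 5
dg_{13}/dx_3 = 0 (off-diagonal)
Numerator = 0 + 5 - 0 = 5
Gamma^3_{13} = 5 / (2 * 15) = 1/6

1/6


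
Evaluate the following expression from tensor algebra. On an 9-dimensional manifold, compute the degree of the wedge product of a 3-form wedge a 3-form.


The degree of a wedge product is the sum of the degrees of the individual forms.
Degrees: 3, 3
Total degree = 3 + 3 = 6

6


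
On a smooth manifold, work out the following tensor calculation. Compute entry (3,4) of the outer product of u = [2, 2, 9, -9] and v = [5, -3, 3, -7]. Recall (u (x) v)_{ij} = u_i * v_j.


The outer product entry T_{ij} = u_i * v_j.
We need i=3, j=4.
u_3 = 9, v_4 = -7
T_{3,4} = 9 * -7 = -63

-63


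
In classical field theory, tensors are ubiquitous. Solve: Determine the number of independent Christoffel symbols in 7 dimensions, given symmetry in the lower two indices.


Christoffel symbols Gamma^k_{ij} are symmetric in i,j, so there are d * d(d+1)/2 independent symbols.
d = 7
d(d+1)/2 = 7 * 8 / 2 = 28
Total = 7 * 28 = 196

196


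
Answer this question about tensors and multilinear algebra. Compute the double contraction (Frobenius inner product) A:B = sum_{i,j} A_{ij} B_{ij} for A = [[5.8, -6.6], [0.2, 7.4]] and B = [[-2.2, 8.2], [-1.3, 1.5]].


A:B = sum over all i,j of A_{ij} * B_{ij}.
Row 1: 5.8*-2.2=-12.76, -6.6*8.2=-54.12 => row sum = -66.88
Row 2: 0.2*-1.3=-0.26, 7.4*1.5=11.1 => row sum = 10.84
Total = -66.88 + 10.84 = -56.04

-56.04


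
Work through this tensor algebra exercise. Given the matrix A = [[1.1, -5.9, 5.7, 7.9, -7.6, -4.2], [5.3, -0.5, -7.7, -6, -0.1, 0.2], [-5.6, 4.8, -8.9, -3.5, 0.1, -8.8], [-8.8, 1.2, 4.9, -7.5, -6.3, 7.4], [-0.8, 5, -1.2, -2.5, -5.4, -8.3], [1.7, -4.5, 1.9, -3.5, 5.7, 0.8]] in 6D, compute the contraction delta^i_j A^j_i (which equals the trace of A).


The contraction (trace) of a rank-2 tensor is the sum of its diagonal elements.
Diagonal entries: A[1,1] = 1.1, A[2,2] = -0.5, A[3,3] = -8.9, A[4,4] = -7.5, A[5,5] = -5.4, A[6,6] = 0.8
Tr(A) = 1.1 + -0.5 + -8.9 + -7.5 + -5.4 + 0.8 = -20.4

-20.4


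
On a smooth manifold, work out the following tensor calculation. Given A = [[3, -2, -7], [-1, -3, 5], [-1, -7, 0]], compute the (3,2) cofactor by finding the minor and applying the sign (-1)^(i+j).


To find cofactor C_{32}, delete row 3 and column 2.
The resulting 2x2 submatrix is: [[3, -7], [-1, 5]]
Minor M_{32} = 3*5 - -7*-1
  = 15 - 7 = 8
Sign = (-1)^(3+2) = (-1)^5 = -1
Cofactor C_{32} = -1 * 8 = -8

-8


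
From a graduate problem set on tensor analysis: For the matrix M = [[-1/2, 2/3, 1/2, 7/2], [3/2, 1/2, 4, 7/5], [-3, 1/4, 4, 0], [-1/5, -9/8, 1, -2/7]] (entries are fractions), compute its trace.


The trace is the sum of diagonal entries.
Diagonal: M[1,1] = -1/2, M[2,2] = 1/2, M[3,3] = 4, M[4,4] = -2/7
Tr(M) = -1/2 + 1/2 + 4 + -2/7
Computing step by step:
After adding M[1,1]: -1/2
After adding M[2,2]: 0
After adding M[3,3]: 4
After adding M[4,4]: 26/7
Tr(M) = 26/7

26/7


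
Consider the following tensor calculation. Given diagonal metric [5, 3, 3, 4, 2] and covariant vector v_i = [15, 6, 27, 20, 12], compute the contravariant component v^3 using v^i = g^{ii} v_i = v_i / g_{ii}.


To raise an index with a diagonal metric: v^i = v_i / g_{ii}.
For index 3: v_3 = 27, g_{33} = 3
v^3 = 27 / 3 = 9

9


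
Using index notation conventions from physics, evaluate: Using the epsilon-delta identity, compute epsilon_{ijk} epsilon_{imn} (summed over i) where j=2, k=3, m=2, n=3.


Using the identity: epsilon_{ijk} epsilon_{imn} = delta_{jm} delta_{kn} - delta_{jn} delta_{km}.
delta_{22} = 1
delta_{33} = 1
delta_{23} = 0
delta_{32} = 0
Result = 1 * 1 - 0 * 0 = 1 - 0 = 1

1


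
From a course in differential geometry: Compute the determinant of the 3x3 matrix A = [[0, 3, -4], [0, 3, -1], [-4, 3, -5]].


Expanding along the first row, det(A) = a11*M_11 - a12*M_12 + a13*M_13, where M_1j is the (1,j) minor.
Minor M_11 = 3*-5 - -1*3 = -12
Minor M_12 = 0*-5 - -1*-4 = -4
Minor M_13 = 0*3 - 3*-4 = 12
det = 0*(-12) - 3*(-4) + -4*(12)
    = 0 - -12 + -48
    = -36

-36


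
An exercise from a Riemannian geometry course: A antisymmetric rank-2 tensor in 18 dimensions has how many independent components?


A antisymmetric rank-2 tensor in d dimensions has d(d-1)/2 independent components.
d = 18
d(d-1)/2 = 18 * 17 / 2 = 306 / 2 = 153

153


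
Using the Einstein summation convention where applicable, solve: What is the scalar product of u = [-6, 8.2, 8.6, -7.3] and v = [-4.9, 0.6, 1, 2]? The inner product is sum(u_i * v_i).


The inner product u . v = sum of u_i * v_i.
Term-by-term: -6 * -4.9, 8.2 * 0.6, 8.6 * 1, -7.3 * 2
Products: 29.4, 4.92, 8.6, -14.6
Sum = 29.4 + 4.92 + 8.6 + -14.6 = 28.32

28.32


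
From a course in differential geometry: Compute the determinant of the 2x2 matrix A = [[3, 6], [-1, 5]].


For a 2x2 matrix [[a, b], [c, d]], det = a*d - b*c.
a = 3, b = 6, c = -1, d = 5
a*d = 3 * 5 = 15
b*c = 6 * -1 = -6
det = 15 - -6 = 21

21


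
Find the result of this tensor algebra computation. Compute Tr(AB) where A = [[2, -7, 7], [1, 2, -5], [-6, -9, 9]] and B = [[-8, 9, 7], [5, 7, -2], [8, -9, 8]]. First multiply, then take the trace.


Tr(AB) = sum_i (AB)_{ii} where (AB)_{ii} = sum_k A_{ik} B_{ki}.
(AB)_{11} = 2*-8 + -7*5 + 7*8 = 5
(AB)_{22} = 1*9 + 2*7 + -5*-9 = 68
(AB)_{33} = -6*7 + -9*-2 + 9*8 = 48
Tr(AB) = 5 + 68 + 48 = 121

121


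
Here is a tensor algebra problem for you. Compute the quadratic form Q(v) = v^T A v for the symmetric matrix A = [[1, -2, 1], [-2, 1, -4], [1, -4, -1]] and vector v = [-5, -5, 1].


First compute Av:
(Av)_1 = 1*-5 + -2*-5 + 1*1 = 6
(Av)_2 = -2*-5 + 1*-5 + -4*1 = 1
(Av)_3 = 1*-5 + -4*-5 + -1*1 = 14
Av = [6, 1, 14]
Then v^T (Av) = -5*6 + -5*1 + 1*14
= -30 + -5 + 14 = -21

-21


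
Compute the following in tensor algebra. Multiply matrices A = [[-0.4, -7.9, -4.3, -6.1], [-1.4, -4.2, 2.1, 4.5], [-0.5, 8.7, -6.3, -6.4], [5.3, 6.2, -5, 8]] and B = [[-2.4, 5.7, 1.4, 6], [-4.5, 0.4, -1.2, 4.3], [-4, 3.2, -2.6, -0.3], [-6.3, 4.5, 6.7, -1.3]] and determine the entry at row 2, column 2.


(AB)_{ij} = sum_k A_{ik} B_{kj}.
For i=2, j=2:
A_{21} * B_{12} = -1.4 * 5.7 = -7.98
A_{22} * B_{22} = -4.2 * 0.4 = -1.68
A_{23} * B_{32} = 2.1 * 3.2 = 6.72
A_{24} * B_{42} = 4.5 * 4.5 = 20.25
Sum = -7.98 + -1.68 + 6.72 + 20.25 = 17.31

17.31


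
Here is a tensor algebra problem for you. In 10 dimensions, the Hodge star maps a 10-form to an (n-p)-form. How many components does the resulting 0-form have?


The Hodge dual of a p-form on an n-dimensional manifold is an (n-p)-form.
n = 10, p = 10, so dual degree = 10 - 10 = 0
The number of components is C(n, n-p) = C(10, 0) = 1

1


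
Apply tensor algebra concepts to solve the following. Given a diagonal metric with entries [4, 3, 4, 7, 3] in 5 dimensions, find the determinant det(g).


For a diagonal metric, the determinant is the product of diagonal entries.
Diagonal entries: 4, 3, 4, 7, 3
det(g) = 4 * 3 * 4 * 7 * 3 = 1008

1008


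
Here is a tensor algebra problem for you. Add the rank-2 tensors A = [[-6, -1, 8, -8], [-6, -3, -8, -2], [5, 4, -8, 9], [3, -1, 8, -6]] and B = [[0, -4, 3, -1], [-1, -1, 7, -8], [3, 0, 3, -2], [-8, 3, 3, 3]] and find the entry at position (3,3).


Tensor addition is component-wise: (A + B)_{ij} = A_{ij} + B_{ij}.
A_{33} = -8
B_{33} = 3
(A + B)_{33} = -8 + 3 = -5

-5


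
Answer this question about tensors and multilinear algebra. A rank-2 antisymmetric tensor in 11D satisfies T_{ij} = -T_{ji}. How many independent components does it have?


An antisymmetric rank-2 tensor satisfies A_{ij} = -A_{ji}, so diagonal entries are zero.
The independent components are the upper-triangular entries: C(n, 2) = n(n-1)/2.
n = 11
C(11, 2) = 11 * 10 / 2 = 110 / 2 = 55

55


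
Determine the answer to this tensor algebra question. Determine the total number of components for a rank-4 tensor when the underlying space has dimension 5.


The number of components of a rank-r tensor in d dimensions is d^r.
Here d = 5 and r = 4.
5^4 = 625

625


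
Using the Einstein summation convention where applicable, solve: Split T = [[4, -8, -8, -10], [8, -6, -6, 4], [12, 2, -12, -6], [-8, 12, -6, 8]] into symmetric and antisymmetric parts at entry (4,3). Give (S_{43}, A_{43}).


T_{43} = -6
T_{34} = -6
S_{43} = (-6 + -6)/2 = -12/2 = -6
A_{43} = (-6 - -6)/2 = 0/2 = 0
Check: S + A = -6 + 0 = -6 = T_{43}.

(-6, 0)


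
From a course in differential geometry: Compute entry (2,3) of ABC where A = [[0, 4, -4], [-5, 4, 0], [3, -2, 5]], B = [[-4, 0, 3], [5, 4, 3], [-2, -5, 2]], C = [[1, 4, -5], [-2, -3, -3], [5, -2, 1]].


(ABC)_{23} = sum_m (AB)_{2m} C_{m3}. First compute row 2 of AB.
(AB)_{21} = -5*-4 + 4*5 + 0*-2 = 40
(AB)_{22} = -5*0 + 4*4 + 0*-5 = 16
(AB)_{23} = -5*3 + 4*3 + 0*2 = -3
Now contract with column 3 of C:
(AB)_{21} * C_{13} = 40 * -5 = -200
(AB)_{22} * C_{23} = 16 * -3 = -48
(AB)_{23} * C_{33} = -3 * 1 = -3
(ABC)_{23} = -200 + -48 + -3 = -251

-251


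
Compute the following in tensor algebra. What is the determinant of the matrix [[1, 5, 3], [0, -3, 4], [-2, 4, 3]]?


Expanding along the first row, det(A) = a11*M_11 - a12*M_12 + a13*M_13, where M_1j is the (1,j) minor.
Minor M_11 = -3*3 - 4*4 = -25
Minor M_12 = 0*3 - 4*-2 = 8
Minor M_13 = 0*4 - -3*-2 = -6
det = 1*(-25) - 5*(8) + 3*(-6)
    = -25 - 40 + -18
    = -83

-83


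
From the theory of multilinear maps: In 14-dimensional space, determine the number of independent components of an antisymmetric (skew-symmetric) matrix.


An antisymmetric rank-2 tensor satisfies A_{ij} = -A_{ji}, so diagonal entries are zero.
The independent components are the upper-triangular entries: C(n, 2) = n(n-1)/2.
n = 14
C(14, 2) = 14 * 13 / 2 = 182 / 2 = 91

91
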